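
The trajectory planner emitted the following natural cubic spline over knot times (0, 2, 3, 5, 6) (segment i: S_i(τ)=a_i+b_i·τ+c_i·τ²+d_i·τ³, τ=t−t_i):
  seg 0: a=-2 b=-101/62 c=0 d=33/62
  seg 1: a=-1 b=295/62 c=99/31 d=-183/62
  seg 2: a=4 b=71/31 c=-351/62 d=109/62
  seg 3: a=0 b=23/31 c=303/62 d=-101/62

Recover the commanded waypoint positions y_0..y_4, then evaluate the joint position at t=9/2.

y_0=-2 y_1=-1 y_2=4 y_3=0 y_4=4
S(9/2) = 313/496

y_0 = S_0(0) = a_0 = -2
y_1 = S_1(0) = a_1 = -1
y_2 = S_2(0) = a_2 = 4
y_3 = S_3(0) = a_3 = 0
y_4 = S_3(1) = 4
t_q=9/2 is in segment 2 (τ=3/2); S_2(τ)=313/496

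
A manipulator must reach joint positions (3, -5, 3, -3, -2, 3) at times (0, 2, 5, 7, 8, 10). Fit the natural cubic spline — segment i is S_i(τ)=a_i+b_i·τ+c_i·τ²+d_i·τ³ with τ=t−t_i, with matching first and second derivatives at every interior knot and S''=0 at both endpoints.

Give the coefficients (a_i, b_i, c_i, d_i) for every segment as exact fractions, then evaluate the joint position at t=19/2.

  seg 0: a=3 b=-10552/1767 c=0 d=871/1767
  seg 1: a=-5 b=-100/1767 c=1742/589 d=-3622/5301
  seg 2: a=3 b=-1342/1767 c=-1880/589 d=7321/7068
  seg 3: a=-3 b=-1939/1767 c=3561/1178 d=-3271/3534
  seg 4: a=-2 b=7675/3534 c=145/589 d=-145/3534
S(19/2) = 15767/9424

Δ: Δ0=-4, Δ1=8/3, Δ2=-3, Δ3=1, Δ4=5/2
row 1: diag=10, rhs=40; c'=3/10, d'=4
row 2: denom=10−3·3/10=91/10; d'=(-34−3·4)/(91/10)=-460/91
row 3: denom=6−2·20/91=506/91; d'=(24−2·-460/91)/(506/91)=1552/253
row 4: denom=6−1·91/506=2945/506; d'=(9−1·1552/253)/(2945/506)=290/589
back: M4=290/589
back: M3=1552/253−91/506·290/589=3561/589
back: M2=-460/91−20/91·3561/589=-3760/589
back: M1=4−3/10·-3760/589=3484/589
M: M0=0, M1=3484/589, M2=-3760/589, M3=3561/589, M4=290/589, M5=0
seg 0: a=3, c=M0/2=0, d=(M1−M0)/(6·2)=871/1767, b=Δ0−h0·(2M0+M1)/6=-10552/1767
seg 1: a=-5, c=M1/2=1742/589, d=(M2−M1)/(6·3)=-3622/5301, b=Δ1−h1·(2M1+M2)/6=-100/1767
seg 2: a=3, c=M2/2=-1880/589, d=(M3−M2)/(6·2)=7321/7068, b=Δ2−h2·(2M2+M3)/6=-1342/1767
seg 3: a=-3, c=M3/2=3561/1178, d=(M4−M3)/(6·1)=-3271/3534, b=Δ3−h3·(2M3+M4)/6=-1939/1767
seg 4: a=-2, c=M4/2=145/589, d=(M5−M4)/(6·2)=-145/3534, b=Δ4−h4·(2M4+M5)/6=7675/3534
t_q=19/2 → seg 4, τ=3/2; S=-2+7675/3534·τ+145/589·τ²+-145/3534·τ³=15767/9424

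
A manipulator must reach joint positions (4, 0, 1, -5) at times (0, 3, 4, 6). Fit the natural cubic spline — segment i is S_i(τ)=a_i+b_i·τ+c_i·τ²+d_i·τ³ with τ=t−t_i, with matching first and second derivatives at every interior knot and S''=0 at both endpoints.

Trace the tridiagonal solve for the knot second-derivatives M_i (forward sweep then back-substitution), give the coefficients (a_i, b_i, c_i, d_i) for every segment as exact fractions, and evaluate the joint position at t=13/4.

Δ: Δ0=-4/3, Δ1=1, Δ2=-3
row 1: diag=8, rhs=14; c'=1/8, d'=7/4
row 2: denom=6−1·1/8=47/8; d'=(-24−1·7/4)/(47/8)=-206/47
back: M2=-206/47
back: M1=7/4−1/8·-206/47=108/47
M: M0=0, M1=108/47, M2=-206/47, M3=0
seg 0: a=4, c=M0/2=0, d=(M1−M0)/(6·3)=6/47, b=Δ0−h0·(2M0+M1)/6=-350/141
seg 1: a=0, c=M1/2=54/47, d=(M2−M1)/(6·1)=-157/141, b=Δ1−h1·(2M1+M2)/6=136/141
seg 2: a=1, c=M2/2=-103/47, d=(M3−M2)/(6·2)=103/282, b=Δ2−h2·(2M2+M3)/6=-11/141
t_q=13/4 → seg 1, τ=1/4; S=0+136/141·τ+54/47·τ²+-157/141·τ³=889/3008

  seg 0: a=4 b=-350/141 c=0 d=6/47
  seg 1: a=0 b=136/141 c=54/47 d=-157/141
  seg 2: a=1 b=-11/141 c=-103/47 d=103/282
S(13/4) = 889/3008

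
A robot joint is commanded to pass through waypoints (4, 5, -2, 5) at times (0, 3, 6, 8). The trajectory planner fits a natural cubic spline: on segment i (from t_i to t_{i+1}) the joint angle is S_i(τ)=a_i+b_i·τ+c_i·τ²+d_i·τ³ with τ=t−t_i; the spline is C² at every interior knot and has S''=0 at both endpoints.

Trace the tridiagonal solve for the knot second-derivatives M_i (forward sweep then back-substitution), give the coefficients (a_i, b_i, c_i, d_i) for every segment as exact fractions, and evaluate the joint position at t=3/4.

  seg 0: a=4 b=113/74 c=0 d=-265/1998
  seg 1: a=5 b=-76/37 c=-265/222 d=733/1998
  seg 2: a=-2 b=51/74 c=78/37 d=-13/37
S(3/4) = 24103/4736

Δ: Δ0=1/3, Δ1=-7/3, Δ2=7/2
row 1: diag=12, rhs=-16; c'=1/4, d'=-4/3
row 2: denom=10−3·1/4=37/4; d'=(35−3·-4/3)/(37/4)=156/37
back: M2=156/37
back: M1=-4/3−1/4·156/37=-265/111
M: M0=0, M1=-265/111, M2=156/37, M3=0
seg 0: a=4, c=M0/2=0, d=(M1−M0)/(6·3)=-265/1998, b=Δ0−h0·(2M0+M1)/6=113/74
seg 1: a=5, c=M1/2=-265/222, d=(M2−M1)/(6·3)=733/1998, b=Δ1−h1·(2M1+M2)/6=-76/37
seg 2: a=-2, c=M2/2=78/37, d=(M3−M2)/(6·2)=-13/37, b=Δ2−h2·(2M2+M3)/6=51/74
t_q=3/4 → seg 0, τ=3/4; S=4+113/74·τ+0·τ²+-265/1998·τ³=24103/4736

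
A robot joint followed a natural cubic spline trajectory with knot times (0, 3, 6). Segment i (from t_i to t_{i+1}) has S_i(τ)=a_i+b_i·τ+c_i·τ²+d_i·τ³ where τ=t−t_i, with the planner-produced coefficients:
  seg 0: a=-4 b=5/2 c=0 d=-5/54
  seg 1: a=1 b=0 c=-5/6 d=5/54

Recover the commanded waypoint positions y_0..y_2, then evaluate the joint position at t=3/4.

y_0=-4 y_1=1 y_2=-4
S(3/4) = -277/128

y_0 = S_0(0) = a_0 = -4
y_1 = S_1(0) = a_1 = 1
y_2 = S_1(3) = -4
t_q=3/4 is in segment 0 (τ=3/4); S_0(τ)=-277/128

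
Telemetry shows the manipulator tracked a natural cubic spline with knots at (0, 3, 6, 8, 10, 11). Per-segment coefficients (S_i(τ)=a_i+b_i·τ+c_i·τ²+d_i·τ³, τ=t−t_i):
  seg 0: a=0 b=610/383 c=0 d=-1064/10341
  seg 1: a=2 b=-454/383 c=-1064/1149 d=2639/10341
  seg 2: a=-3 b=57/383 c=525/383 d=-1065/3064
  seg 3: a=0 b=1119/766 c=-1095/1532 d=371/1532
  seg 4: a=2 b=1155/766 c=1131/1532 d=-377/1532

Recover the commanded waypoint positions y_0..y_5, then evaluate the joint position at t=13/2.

y_0=0 y_1=2 y_2=-3 y_3=0 y_4=2 y_5=4
S(13/2) = -64377/24512

y_0 = S_0(0) = a_0 = 0
y_1 = S_1(0) = a_1 = 2
y_2 = S_2(0) = a_2 = -3
y_3 = S_3(0) = a_3 = 0
y_4 = S_4(0) = a_4 = 2
y_5 = S_4(1) = 4
t_q=13/2 is in segment 2 (τ=1/2); S_2(τ)=-64377/24512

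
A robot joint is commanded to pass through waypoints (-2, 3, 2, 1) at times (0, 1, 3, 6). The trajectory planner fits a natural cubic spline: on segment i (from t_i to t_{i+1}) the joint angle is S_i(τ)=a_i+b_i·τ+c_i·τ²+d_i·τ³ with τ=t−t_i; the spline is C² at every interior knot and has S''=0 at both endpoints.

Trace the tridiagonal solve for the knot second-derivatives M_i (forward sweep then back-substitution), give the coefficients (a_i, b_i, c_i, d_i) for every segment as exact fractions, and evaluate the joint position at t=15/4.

  seg 0: a=-2 b=503/84 c=0 d=-83/84
  seg 1: a=3 b=127/42 c=-83/28 d=101/168
  seg 2: a=2 b=-34/21 c=9/14 d=-1/14
S(15/4) = 143/128

Δ: Δ0=5, Δ1=-1/2, Δ2=-1/3
row 1: diag=6, rhs=-33; c'=1/3, d'=-11/2
row 2: denom=10−2·1/3=28/3; d'=(1−2·-11/2)/(28/3)=9/7
back: M2=9/7
back: M1=-11/2−1/3·9/7=-83/14
M: M0=0, M1=-83/14, M2=9/7, M3=0
seg 0: a=-2, c=M0/2=0, d=(M1−M0)/(6·1)=-83/84, b=Δ0−h0·(2M0+M1)/6=503/84
seg 1: a=3, c=M1/2=-83/28, d=(M2−M1)/(6·2)=101/168, b=Δ1−h1·(2M1+M2)/6=127/42
seg 2: a=2, c=M2/2=9/14, d=(M3−M2)/(6·3)=-1/14, b=Δ2−h2·(2M2+M3)/6=-34/21
t_q=15/4 → seg 2, τ=3/4; S=2+-34/21·τ+9/14·τ²+-1/14·τ³=143/128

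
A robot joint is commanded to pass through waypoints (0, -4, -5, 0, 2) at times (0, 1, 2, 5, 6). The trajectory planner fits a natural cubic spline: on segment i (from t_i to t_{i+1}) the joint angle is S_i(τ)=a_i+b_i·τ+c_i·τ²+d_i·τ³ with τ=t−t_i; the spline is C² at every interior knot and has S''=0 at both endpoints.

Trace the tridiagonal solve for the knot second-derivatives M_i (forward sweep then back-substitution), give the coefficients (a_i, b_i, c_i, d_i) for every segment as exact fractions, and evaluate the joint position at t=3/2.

  seg 0: a=0 b=-1489/318 c=0 d=217/318
  seg 1: a=-4 b=-419/159 c=217/106 d=-131/318
  seg 2: a=-5 b=71/318 c=43/53 d=-35/318
  seg 3: a=0 b=337/159 c=-19/106 d=19/318
S(3/2) = -4119/848

Δ: Δ0=-4, Δ1=-1, Δ2=5/3, Δ3=2
row 1: diag=4, rhs=18; c'=1/4, d'=9/2
row 2: denom=8−1·1/4=31/4; d'=(16−1·9/2)/(31/4)=46/31
row 3: denom=8−3·12/31=212/31; d'=(2−3·46/31)/(212/31)=-19/53
back: M3=-19/53
back: M2=46/31−12/31·-19/53=86/53
back: M1=9/2−1/4·86/53=217/53
M: M0=0, M1=217/53, M2=86/53, M3=-19/53, M4=0
seg 0: a=0, c=M0/2=0, d=(M1−M0)/(6·1)=217/318, b=Δ0−h0·(2M0+M1)/6=-1489/318
seg 1: a=-4, c=M1/2=217/106, d=(M2−M1)/(6·1)=-131/318, b=Δ1−h1·(2M1+M2)/6=-419/159
seg 2: a=-5, c=M2/2=43/53, d=(M3−M2)/(6·3)=-35/318, b=Δ2−h2·(2M2+M3)/6=71/318
seg 3: a=0, c=M3/2=-19/106, d=(M4−M3)/(6·1)=19/318, b=Δ3−h3·(2M3+M4)/6=337/159
t_q=3/2 → seg 1, τ=1/2; S=-4+-419/159·τ+217/106·τ²+-131/318·τ³=-4119/848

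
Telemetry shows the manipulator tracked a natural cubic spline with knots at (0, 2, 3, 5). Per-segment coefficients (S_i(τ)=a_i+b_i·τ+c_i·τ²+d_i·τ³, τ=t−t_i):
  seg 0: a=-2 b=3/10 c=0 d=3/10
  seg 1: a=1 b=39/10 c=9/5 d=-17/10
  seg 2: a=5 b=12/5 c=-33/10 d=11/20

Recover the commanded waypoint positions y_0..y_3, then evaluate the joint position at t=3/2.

y_0 = S_0(0) = a_0 = -2
y_1 = S_1(0) = a_1 = 1
y_2 = S_2(0) = a_2 = 5
y_3 = S_2(2) = 1
t_q=3/2 is in segment 0 (τ=3/2); S_0(τ)=-43/80

y_0=-2 y_1=1 y_2=5 y_3=1
S(3/2) = -43/80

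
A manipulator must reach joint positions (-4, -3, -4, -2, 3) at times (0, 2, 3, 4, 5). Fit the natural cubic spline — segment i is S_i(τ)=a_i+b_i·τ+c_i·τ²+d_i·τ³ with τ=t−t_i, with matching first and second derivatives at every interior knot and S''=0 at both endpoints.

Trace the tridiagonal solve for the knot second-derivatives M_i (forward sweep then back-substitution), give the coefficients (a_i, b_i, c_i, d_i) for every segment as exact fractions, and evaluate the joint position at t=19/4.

Δ: Δ0=1/2, Δ1=-1, Δ2=2, Δ3=5
row 1: diag=6, rhs=-9; c'=1/6, d'=-3/2
row 2: denom=4−1·1/6=23/6; d'=(18−1·-3/2)/(23/6)=117/23
row 3: denom=4−1·6/23=86/23; d'=(18−1·117/23)/(86/23)=297/86
back: M3=297/86
back: M2=117/23−6/23·297/86=180/43
back: M1=-3/2−1/6·180/43=-189/86
M: M0=0, M1=-189/86, M2=180/43, M3=297/86, M4=0
seg 0: a=-4, c=M0/2=0, d=(M1−M0)/(6·2)=-63/344, b=Δ0−h0·(2M0+M1)/6=53/43
seg 1: a=-3, c=M1/2=-189/172, d=(M2−M1)/(6·1)=183/172, b=Δ1−h1·(2M1+M2)/6=-83/86
seg 2: a=-4, c=M2/2=90/43, d=(M3−M2)/(6·1)=-21/172, b=Δ2−h2·(2M2+M3)/6=5/172
seg 3: a=-2, c=M3/2=297/172, d=(M4−M3)/(6·1)=-99/172, b=Δ3−h3·(2M3+M4)/6=331/86
t_q=19/4 → seg 3, τ=3/4; S=-2+331/86·τ+297/172·τ²+-99/172·τ³=17779/11008

  seg 0: a=-4 b=53/43 c=0 d=-63/344
  seg 1: a=-3 b=-83/86 c=-189/172 d=183/172
  seg 2: a=-4 b=5/172 c=90/43 d=-21/172
  seg 3: a=-2 b=331/86 c=297/172 d=-99/172
S(19/4) = 17779/11008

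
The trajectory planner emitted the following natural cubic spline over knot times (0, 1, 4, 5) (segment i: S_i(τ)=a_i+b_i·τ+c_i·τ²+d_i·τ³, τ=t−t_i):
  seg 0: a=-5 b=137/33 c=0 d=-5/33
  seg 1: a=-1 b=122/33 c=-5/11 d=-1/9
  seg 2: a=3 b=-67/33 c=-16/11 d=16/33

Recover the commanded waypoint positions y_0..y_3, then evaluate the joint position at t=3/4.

y_0 = S_0(0) = a_0 = -5
y_1 = S_1(0) = a_1 = -1
y_2 = S_2(0) = a_2 = 3
y_3 = S_2(1) = 0
t_q=3/4 is in segment 0 (τ=3/4); S_0(τ)=-1373/704

y_0=-5 y_1=-1 y_2=3 y_3=0
S(3/4) = -1373/704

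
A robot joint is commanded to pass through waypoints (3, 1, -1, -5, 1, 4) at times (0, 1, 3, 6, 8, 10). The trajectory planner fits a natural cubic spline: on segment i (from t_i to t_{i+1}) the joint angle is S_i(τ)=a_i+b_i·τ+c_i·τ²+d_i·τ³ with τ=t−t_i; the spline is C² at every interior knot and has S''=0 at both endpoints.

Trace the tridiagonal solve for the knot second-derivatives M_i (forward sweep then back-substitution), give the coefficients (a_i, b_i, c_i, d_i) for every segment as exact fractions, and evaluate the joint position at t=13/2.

  seg 0: a=3 b=-12919/5736 c=0 d=1447/5736
  seg 1: a=1 b=-4289/2868 c=1447/1912 d=-365/1434
  seg 2: a=-1 b=-4367/2868 c=-1473/1912 d=4781/17208
  seg 3: a=-5 b=7781/5736 c=827/478 d=-10421/22944
  seg 4: a=1 b=8107/2868 c=-3805/3824 d=3805/22944
S(13/2) = -241431/61184

Δ: Δ0=-2, Δ1=-1, Δ2=-4/3, Δ3=3, Δ4=3/2
row 1: diag=6, rhs=6; c'=1/3, d'=1
row 2: denom=10−2·1/3=28/3; d'=(-2−2·1)/(28/3)=-3/7
row 3: denom=10−3·9/28=253/28; d'=(26−3·-3/7)/(253/28)=764/253
row 4: denom=8−2·56/253=1912/253; d'=(-9−2·764/253)/(1912/253)=-3805/1912
back: M4=-3805/1912
back: M3=764/253−56/253·-3805/1912=827/239
back: M2=-3/7−9/28·827/239=-1473/956
back: M1=1−1/3·-1473/956=1447/956
M: M0=0, M1=1447/956, M2=-1473/956, M3=827/239, M4=-3805/1912, M5=0
seg 0: a=3, c=M0/2=0, d=(M1−M0)/(6·1)=1447/5736, b=Δ0−h0·(2M0+M1)/6=-12919/5736
seg 1: a=1, c=M1/2=1447/1912, d=(M2−M1)/(6·2)=-365/1434, b=Δ1−h1·(2M1+M2)/6=-4289/2868
seg 2: a=-1, c=M2/2=-1473/1912, d=(M3−M2)/(6·3)=4781/17208, b=Δ2−h2·(2M2+M3)/6=-4367/2868
seg 3: a=-5, c=M3/2=827/478, d=(M4−M3)/(6·2)=-10421/22944, b=Δ3−h3·(2M3+M4)/6=7781/5736
seg 4: a=1, c=M4/2=-3805/3824, d=(M5−M4)/(6·2)=3805/22944, b=Δ4−h4·(2M4+M5)/6=8107/2868
t_q=13/2 → seg 3, τ=1/2; S=-5+7781/5736·τ+827/478·τ²+-10421/22944·τ³=-241431/61184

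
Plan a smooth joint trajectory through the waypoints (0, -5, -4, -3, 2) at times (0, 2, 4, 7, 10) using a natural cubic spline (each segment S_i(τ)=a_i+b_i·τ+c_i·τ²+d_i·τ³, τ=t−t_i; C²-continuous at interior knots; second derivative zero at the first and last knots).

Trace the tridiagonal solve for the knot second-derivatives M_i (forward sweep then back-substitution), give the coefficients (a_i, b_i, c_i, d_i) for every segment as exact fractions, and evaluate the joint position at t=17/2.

Δ: Δ0=-5/2, Δ1=1/2, Δ2=1/3, Δ3=5/3
row 1: diag=8, rhs=18; c'=1/4, d'=9/4
row 2: denom=10−2·1/4=19/2; d'=(-1−2·9/4)/(19/2)=-11/19
row 3: denom=12−3·6/19=210/19; d'=(8−3·-11/19)/(210/19)=37/42
back: M3=37/42
back: M2=-11/19−6/19·37/42=-6/7
back: M1=9/4−1/4·-6/7=69/28
M: M0=0, M1=69/28, M2=-6/7, M3=37/42, M4=0
seg 0: a=0, c=M0/2=0, d=(M1−M0)/(6·2)=23/112, b=Δ0−h0·(2M0+M1)/6=-93/28
seg 1: a=-5, c=M1/2=69/56, d=(M2−M1)/(6·2)=-31/112, b=Δ1−h1·(2M1+M2)/6=-6/7
seg 2: a=-4, c=M2/2=-3/7, d=(M3−M2)/(6·3)=73/756, b=Δ2−h2·(2M2+M3)/6=3/4
seg 3: a=-3, c=M3/2=37/84, d=(M4−M3)/(6·3)=-37/756, b=Δ3−h3·(2M3+M4)/6=11/14
t_q=17/2 → seg 3, τ=3/2; S=-3+11/14·τ+37/84·τ²+-37/756·τ³=-223/224

  seg 0: a=0 b=-93/28 c=0 d=23/112
  seg 1: a=-5 b=-6/7 c=69/56 d=-31/112
  seg 2: a=-4 b=3/4 c=-3/7 d=73/756
  seg 3: a=-3 b=11/14 c=37/84 d=-37/756
S(17/2) = -223/224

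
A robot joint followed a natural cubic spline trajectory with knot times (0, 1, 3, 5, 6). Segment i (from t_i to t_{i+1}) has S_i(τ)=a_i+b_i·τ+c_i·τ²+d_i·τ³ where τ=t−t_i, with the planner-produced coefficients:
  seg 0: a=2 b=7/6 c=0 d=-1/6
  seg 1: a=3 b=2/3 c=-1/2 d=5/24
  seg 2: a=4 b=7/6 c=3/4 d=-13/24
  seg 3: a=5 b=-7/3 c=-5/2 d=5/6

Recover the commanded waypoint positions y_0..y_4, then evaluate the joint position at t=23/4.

y_0=2 y_1=3 y_2=4 y_3=5 y_4=1
S(23/4) = 281/128

y_0 = S_0(0) = a_0 = 2
y_1 = S_1(0) = a_1 = 3
y_2 = S_2(0) = a_2 = 4
y_3 = S_3(0) = a_3 = 5
y_4 = S_3(1) = 1
t_q=23/4 is in segment 3 (τ=3/4); S_3(τ)=281/128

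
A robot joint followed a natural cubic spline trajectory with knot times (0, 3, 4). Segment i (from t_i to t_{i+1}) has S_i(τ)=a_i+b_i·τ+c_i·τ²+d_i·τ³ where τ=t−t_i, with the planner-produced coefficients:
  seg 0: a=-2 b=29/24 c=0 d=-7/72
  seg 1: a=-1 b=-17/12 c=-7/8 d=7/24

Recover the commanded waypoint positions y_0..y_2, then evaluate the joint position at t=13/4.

y_0 = S_0(0) = a_0 = -2
y_1 = S_1(0) = a_1 = -1
y_2 = S_1(1) = -3
t_q=13/4 is in segment 1 (τ=1/4); S_1(τ)=-719/512

y_0=-2 y_1=-1 y_2=-3
S(13/4) = -719/512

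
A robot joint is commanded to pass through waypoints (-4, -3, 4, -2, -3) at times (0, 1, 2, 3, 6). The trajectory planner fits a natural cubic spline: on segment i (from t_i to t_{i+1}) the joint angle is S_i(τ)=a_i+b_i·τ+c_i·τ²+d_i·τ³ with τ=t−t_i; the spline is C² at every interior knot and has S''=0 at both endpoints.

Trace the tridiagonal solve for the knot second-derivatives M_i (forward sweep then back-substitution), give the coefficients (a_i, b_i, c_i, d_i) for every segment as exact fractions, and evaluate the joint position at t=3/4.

  seg 0: a=-4 b=-539/348 c=0 d=887/348
  seg 1: a=-3 b=1061/174 c=887/116 d=-2347/348
  seg 2: a=4 b=403/348 c=-365/29 d=1889/348
  seg 3: a=-2 b=-1345/174 c=429/116 d=-143/348
S(3/4) = -30337/7424

Δ: Δ0=1, Δ1=7, Δ2=-6, Δ3=-1/3
row 1: diag=4, rhs=36; c'=1/4, d'=9
row 2: denom=4−1·1/4=15/4; d'=(-78−1·9)/(15/4)=-116/5
row 3: denom=8−1·4/15=116/15; d'=(34−1·-116/5)/(116/15)=429/58
back: M3=429/58
back: M2=-116/5−4/15·429/58=-730/29
back: M1=9−1/4·-730/29=887/58
M: M0=0, M1=887/58, M2=-730/29, M3=429/58, M4=0
seg 0: a=-4, c=M0/2=0, d=(M1−M0)/(6·1)=887/348, b=Δ0−h0·(2M0+M1)/6=-539/348
seg 1: a=-3, c=M1/2=887/116, d=(M2−M1)/(6·1)=-2347/348, b=Δ1−h1·(2M1+M2)/6=1061/174
seg 2: a=4, c=M2/2=-365/29, d=(M3−M2)/(6·1)=1889/348, b=Δ2−h2·(2M2+M3)/6=403/348
seg 3: a=-2, c=M3/2=429/116, d=(M4−M3)/(6·3)=-143/348, b=Δ3−h3·(2M3+M4)/6=-1345/174
t_q=3/4 → seg 0, τ=3/4; S=-4+-539/348·τ+0·τ²+887/348·τ³=-30337/7424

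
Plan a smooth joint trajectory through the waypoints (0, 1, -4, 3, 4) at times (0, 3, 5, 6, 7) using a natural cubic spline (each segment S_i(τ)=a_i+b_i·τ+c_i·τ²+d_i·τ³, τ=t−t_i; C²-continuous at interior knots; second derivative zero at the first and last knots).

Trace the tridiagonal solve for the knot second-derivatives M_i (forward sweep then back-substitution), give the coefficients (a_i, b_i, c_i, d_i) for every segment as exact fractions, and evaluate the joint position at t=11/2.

  seg 0: a=0 b=3185/1284 c=0 d=-919/3852
  seg 1: a=1 b=-2543/642 c=-919/428 d=3695/2568
  seg 2: a=-4 b=1514/321 c=694/107 d=-1349/321
  seg 3: a=3 b=1631/321 c=-655/107 d=655/321
S(11/2) = -467/856

Δ: Δ0=1/3, Δ1=-5/2, Δ2=7, Δ3=1
row 1: diag=10, rhs=-17; c'=1/5, d'=-17/10
row 2: denom=6−2·1/5=28/5; d'=(57−2·-17/10)/(28/5)=151/14
row 3: denom=4−1·5/28=107/28; d'=(-36−1·151/14)/(107/28)=-1310/107
back: M3=-1310/107
back: M2=151/14−5/28·-1310/107=1388/107
back: M1=-17/10−1/5·1388/107=-919/214
M: M0=0, M1=-919/214, M2=1388/107, M3=-1310/107, M4=0
seg 0: a=0, c=M0/2=0, d=(M1−M0)/(6·3)=-919/3852, b=Δ0−h0·(2M0+M1)/6=3185/1284
seg 1: a=1, c=M1/2=-919/428, d=(M2−M1)/(6·2)=3695/2568, b=Δ1−h1·(2M1+M2)/6=-2543/642
seg 2: a=-4, c=M2/2=694/107, d=(M3−M2)/(6·1)=-1349/321, b=Δ2−h2·(2M2+M3)/6=1514/321
seg 3: a=3, c=M3/2=-655/107, d=(M4−M3)/(6·1)=655/321, b=Δ3−h3·(2M3+M4)/6=1631/321
t_q=11/2 → seg 2, τ=1/2; S=-4+1514/321·τ+694/107·τ²+-1349/321·τ³=-467/856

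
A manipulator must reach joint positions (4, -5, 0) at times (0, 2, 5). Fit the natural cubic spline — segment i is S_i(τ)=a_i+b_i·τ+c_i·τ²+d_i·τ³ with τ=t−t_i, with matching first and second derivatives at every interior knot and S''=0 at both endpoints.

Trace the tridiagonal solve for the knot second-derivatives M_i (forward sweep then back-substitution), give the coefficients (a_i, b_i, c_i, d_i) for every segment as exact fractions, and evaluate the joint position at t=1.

Δ: Δ0=-9/2, Δ1=5/3
row 1: diag=10, rhs=37; c'=3/10, d'=37/10
back: M1=37/10
M: M0=0, M1=37/10, M2=0
seg 0: a=4, c=M0/2=0, d=(M1−M0)/(6·2)=37/120, b=Δ0−h0·(2M0+M1)/6=-86/15
seg 1: a=-5, c=M1/2=37/20, d=(M2−M1)/(6·3)=-37/180, b=Δ1−h1·(2M1+M2)/6=-61/30
t_q=1 → seg 0, τ=1; S=4+-86/15·τ+0·τ²+37/120·τ³=-57/40

  seg 0: a=4 b=-86/15 c=0 d=37/120
  seg 1: a=-5 b=-61/30 c=37/20 d=-37/180
S(1) = -57/40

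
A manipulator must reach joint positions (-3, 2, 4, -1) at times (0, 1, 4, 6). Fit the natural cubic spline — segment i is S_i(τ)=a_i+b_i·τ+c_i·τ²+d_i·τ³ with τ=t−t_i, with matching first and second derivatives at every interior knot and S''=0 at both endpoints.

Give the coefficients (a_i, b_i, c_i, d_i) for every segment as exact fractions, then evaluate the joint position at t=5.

  seg 0: a=-3 b=2333/426 c=0 d=-203/426
  seg 1: a=2 b=862/213 c=-203/142 d=43/426
  seg 2: a=4 b=-769/426 c=-37/71 d=37/426
S(5) = 125/71

Δ: Δ0=5, Δ1=2/3, Δ2=-5/2
row 1: diag=8, rhs=-26; c'=3/8, d'=-13/4
row 2: denom=10−3·3/8=71/8; d'=(-19−3·-13/4)/(71/8)=-74/71
back: M2=-74/71
back: M1=-13/4−3/8·-74/71=-203/71
M: M0=0, M1=-203/71, M2=-74/71, M3=0
seg 0: a=-3, c=M0/2=0, d=(M1−M0)/(6·1)=-203/426, b=Δ0−h0·(2M0+M1)/6=2333/426
seg 1: a=2, c=M1/2=-203/142, d=(M2−M1)/(6·3)=43/426, b=Δ1−h1·(2M1+M2)/6=862/213
seg 2: a=4, c=M2/2=-37/71, d=(M3−M2)/(6·2)=37/426, b=Δ2−h2·(2M2+M3)/6=-769/426
t_q=5 → seg 2, τ=1; S=4+-769/426·τ+-37/71·τ²+37/426·τ³=125/71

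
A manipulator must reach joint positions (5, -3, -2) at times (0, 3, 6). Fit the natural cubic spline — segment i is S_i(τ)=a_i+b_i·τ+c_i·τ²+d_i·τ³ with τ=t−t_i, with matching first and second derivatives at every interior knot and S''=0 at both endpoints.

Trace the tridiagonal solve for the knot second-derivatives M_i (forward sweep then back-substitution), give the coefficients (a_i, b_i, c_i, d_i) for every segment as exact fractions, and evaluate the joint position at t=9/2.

  seg 0: a=5 b=-41/12 c=0 d=1/12
  seg 1: a=-3 b=-7/6 c=3/4 d=-1/12
S(9/2) = -107/32

Δ: Δ0=-8/3, Δ1=1/3
row 1: diag=12, rhs=18; c'=1/4, d'=3/2
back: M1=3/2
M: M0=0, M1=3/2, M2=0
seg 0: a=5, c=M0/2=0, d=(M1−M0)/(6·3)=1/12, b=Δ0−h0·(2M0+M1)/6=-41/12
seg 1: a=-3, c=M1/2=3/4, d=(M2−M1)/(6·3)=-1/12, b=Δ1−h1·(2M1+M2)/6=-7/6
t_q=9/2 → seg 1, τ=3/2; S=-3+-7/6·τ+3/4·τ²+-1/12·τ³=-107/32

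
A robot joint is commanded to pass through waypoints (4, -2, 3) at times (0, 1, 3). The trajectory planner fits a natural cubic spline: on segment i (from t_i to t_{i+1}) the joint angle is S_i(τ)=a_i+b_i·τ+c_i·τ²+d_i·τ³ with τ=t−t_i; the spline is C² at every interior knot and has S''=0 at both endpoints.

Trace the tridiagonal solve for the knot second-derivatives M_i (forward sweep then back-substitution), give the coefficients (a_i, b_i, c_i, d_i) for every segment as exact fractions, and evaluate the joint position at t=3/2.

  seg 0: a=4 b=-89/12 c=0 d=17/12
  seg 1: a=-2 b=-19/6 c=17/4 d=-17/24
S(3/2) = -167/64

Δ: Δ0=-6, Δ1=5/2
row 1: diag=6, rhs=51; c'=1/3, d'=17/2
back: M1=17/2
M: M0=0, M1=17/2, M2=0
seg 0: a=4, c=M0/2=0, d=(M1−M0)/(6·1)=17/12, b=Δ0−h0·(2M0+M1)/6=-89/12
seg 1: a=-2, c=M1/2=17/4, d=(M2−M1)/(6·2)=-17/24, b=Δ1−h1·(2M1+M2)/6=-19/6
t_q=3/2 → seg 1, τ=1/2; S=-2+-19/6·τ+17/4·τ²+-17/24·τ³=-167/64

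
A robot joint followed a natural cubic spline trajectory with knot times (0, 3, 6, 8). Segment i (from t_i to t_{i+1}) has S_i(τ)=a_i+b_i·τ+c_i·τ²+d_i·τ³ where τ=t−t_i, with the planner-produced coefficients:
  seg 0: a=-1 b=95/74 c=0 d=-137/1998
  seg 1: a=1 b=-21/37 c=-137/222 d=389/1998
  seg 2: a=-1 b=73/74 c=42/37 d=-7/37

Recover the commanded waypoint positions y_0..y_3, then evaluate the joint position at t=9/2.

y_0 = S_0(0) = a_0 = -1
y_1 = S_1(0) = a_1 = 1
y_2 = S_2(0) = a_2 = -1
y_3 = S_2(2) = 4
t_q=9/2 is in segment 1 (τ=3/2); S_1(τ)=-345/592

y_0=-1 y_1=1 y_2=-1 y_3=4
S(9/2) = -345/592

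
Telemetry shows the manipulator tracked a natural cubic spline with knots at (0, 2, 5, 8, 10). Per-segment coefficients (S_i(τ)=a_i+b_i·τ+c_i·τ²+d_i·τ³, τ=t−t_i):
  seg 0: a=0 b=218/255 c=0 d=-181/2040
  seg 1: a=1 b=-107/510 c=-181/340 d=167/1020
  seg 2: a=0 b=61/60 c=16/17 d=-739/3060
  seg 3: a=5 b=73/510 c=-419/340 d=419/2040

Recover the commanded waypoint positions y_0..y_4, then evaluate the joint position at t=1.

y_0=0 y_1=1 y_2=0 y_3=5 y_4=2
S(1) = 521/680

y_0 = S_0(0) = a_0 = 0
y_1 = S_1(0) = a_1 = 1
y_2 = S_2(0) = a_2 = 0
y_3 = S_3(0) = a_3 = 5
y_4 = S_3(2) = 2
t_q=1 is in segment 0 (τ=1); S_0(τ)=521/680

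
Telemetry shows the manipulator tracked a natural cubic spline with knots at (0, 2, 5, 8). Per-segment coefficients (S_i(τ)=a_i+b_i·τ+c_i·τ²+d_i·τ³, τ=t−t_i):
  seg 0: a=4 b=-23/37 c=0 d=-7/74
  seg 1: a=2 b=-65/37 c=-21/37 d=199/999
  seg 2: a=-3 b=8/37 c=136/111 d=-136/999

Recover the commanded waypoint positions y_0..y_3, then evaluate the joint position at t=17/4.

y_0=4 y_1=2 y_2=-3 y_3=5
S(17/4) = -6055/2368

y_0 = S_0(0) = a_0 = 4
y_1 = S_1(0) = a_1 = 2
y_2 = S_2(0) = a_2 = -3
y_3 = S_2(3) = 5
t_q=17/4 is in segment 1 (τ=9/4); S_1(τ)=-6055/2368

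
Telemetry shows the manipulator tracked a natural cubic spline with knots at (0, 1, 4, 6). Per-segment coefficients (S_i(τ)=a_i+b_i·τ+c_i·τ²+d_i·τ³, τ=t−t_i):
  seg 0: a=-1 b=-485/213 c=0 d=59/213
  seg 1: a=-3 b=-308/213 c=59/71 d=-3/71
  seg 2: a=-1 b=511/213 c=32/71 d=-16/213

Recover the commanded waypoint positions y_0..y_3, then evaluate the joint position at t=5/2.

y_0 = S_0(0) = a_0 = -1
y_1 = S_1(0) = a_1 = -3
y_2 = S_2(0) = a_2 = -1
y_3 = S_2(2) = 5
t_q=5/2 is in segment 1 (τ=3/2); S_1(τ)=-1955/568

y_0=-1 y_1=-3 y_2=-1 y_3=5
S(5/2) = -1955/568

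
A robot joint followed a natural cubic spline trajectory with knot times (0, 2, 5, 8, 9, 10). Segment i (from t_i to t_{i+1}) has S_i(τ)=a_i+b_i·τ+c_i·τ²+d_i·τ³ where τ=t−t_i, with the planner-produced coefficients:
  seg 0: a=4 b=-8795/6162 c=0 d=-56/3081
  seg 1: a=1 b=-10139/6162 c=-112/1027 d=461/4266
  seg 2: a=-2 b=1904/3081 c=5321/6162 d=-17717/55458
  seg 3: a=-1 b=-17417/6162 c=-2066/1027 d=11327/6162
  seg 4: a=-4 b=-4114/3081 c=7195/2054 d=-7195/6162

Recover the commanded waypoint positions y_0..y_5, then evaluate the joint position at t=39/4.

y_0 = S_0(0) = a_0 = 4
y_1 = S_1(0) = a_1 = 1
y_2 = S_2(0) = a_2 = -2
y_3 = S_3(0) = a_3 = -1
y_4 = S_4(0) = a_4 = -4
y_5 = S_4(1) = -3
t_q=39/4 is in segment 4 (τ=3/4); S_4(τ)=-463207/131456

y_0=4 y_1=1 y_2=-2 y_3=-1 y_4=-4 y_5=-3
S(39/4) = -463207/131456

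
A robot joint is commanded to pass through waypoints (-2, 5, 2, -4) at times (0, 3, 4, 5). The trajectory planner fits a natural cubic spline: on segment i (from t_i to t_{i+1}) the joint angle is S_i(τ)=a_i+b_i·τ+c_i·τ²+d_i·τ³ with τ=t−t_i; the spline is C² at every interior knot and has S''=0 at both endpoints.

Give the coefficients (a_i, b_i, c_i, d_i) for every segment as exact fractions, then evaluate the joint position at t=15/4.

  seg 0: a=-2 b=382/93 c=0 d=-55/279
  seg 1: a=5 b=-113/93 c=-55/31 d=-1/93
  seg 2: a=2 b=-446/93 c=-56/31 d=56/93
S(15/4) = 6123/1984

Δ: Δ0=7/3, Δ1=-3, Δ2=-6
row 1: diag=8, rhs=-32; c'=1/8, d'=-4
row 2: denom=4−1·1/8=31/8; d'=(-18−1·-4)/(31/8)=-112/31
back: M2=-112/31
back: M1=-4−1/8·-112/31=-110/31
M: M0=0, M1=-110/31, M2=-112/31, M3=0
seg 0: a=-2, c=M0/2=0, d=(M1−M0)/(6·3)=-55/279, b=Δ0−h0·(2M0+M1)/6=382/93
seg 1: a=5, c=M1/2=-55/31, d=(M2−M1)/(6·1)=-1/93, b=Δ1−h1·(2M1+M2)/6=-113/93
seg 2: a=2, c=M2/2=-56/31, d=(M3−M2)/(6·1)=56/93, b=Δ2−h2·(2M2+M3)/6=-446/93
t_q=15/4 → seg 1, τ=3/4; S=5+-113/93·τ+-55/31·τ²+-1/93·τ³=6123/1984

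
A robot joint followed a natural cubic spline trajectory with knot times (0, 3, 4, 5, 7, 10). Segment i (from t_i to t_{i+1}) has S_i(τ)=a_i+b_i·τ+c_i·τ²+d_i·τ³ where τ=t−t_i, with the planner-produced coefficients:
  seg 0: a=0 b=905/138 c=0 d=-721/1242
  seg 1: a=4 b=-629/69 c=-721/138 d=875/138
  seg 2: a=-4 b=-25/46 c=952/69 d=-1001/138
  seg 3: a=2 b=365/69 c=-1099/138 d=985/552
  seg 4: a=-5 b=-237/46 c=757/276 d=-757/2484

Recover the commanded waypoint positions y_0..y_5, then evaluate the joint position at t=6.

y_0 = S_0(0) = a_0 = 0
y_1 = S_1(0) = a_1 = 4
y_2 = S_2(0) = a_2 = -4
y_3 = S_3(0) = a_3 = 2
y_4 = S_4(0) = a_4 = -5
y_5 = S_4(3) = -4
t_q=6 is in segment 3 (τ=1); S_3(τ)=613/552

y_0=0 y_1=4 y_2=-4 y_3=2 y_4=-5 y_5=-4
S(6) = 613/552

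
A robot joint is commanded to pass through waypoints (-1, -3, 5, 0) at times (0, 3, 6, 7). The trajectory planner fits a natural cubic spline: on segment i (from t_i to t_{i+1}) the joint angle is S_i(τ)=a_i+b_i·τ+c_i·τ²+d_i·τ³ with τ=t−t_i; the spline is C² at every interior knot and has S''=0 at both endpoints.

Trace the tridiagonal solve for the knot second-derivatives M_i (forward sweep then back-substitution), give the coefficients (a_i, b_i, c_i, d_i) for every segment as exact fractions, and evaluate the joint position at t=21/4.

Δ: Δ0=-2/3, Δ1=8/3, Δ2=-5
row 1: diag=12, rhs=20; c'=1/4, d'=5/3
row 2: denom=8−3·1/4=29/4; d'=(-46−3·5/3)/(29/4)=-204/29
back: M2=-204/29
back: M1=5/3−1/4·-204/29=298/87
M: M0=0, M1=298/87, M2=-204/29, M3=0
seg 0: a=-1, c=M0/2=0, d=(M1−M0)/(6·3)=149/783, b=Δ0−h0·(2M0+M1)/6=-69/29
seg 1: a=-3, c=M1/2=149/87, d=(M2−M1)/(6·3)=-455/783, b=Δ1−h1·(2M1+M2)/6=80/29
seg 2: a=5, c=M2/2=-102/29, d=(M3−M2)/(6·1)=34/29, b=Δ2−h2·(2M2+M3)/6=-77/29
t_q=21/4 → seg 1, τ=9/4; S=-3+80/29·τ+149/87·τ²+-455/783·τ³=9759/1856

  seg 0: a=-1 b=-69/29 c=0 d=149/783
  seg 1: a=-3 b=80/29 c=149/87 d=-455/783
  seg 2: a=5 b=-77/29 c=-102/29 d=34/29
S(21/4) = 9759/1856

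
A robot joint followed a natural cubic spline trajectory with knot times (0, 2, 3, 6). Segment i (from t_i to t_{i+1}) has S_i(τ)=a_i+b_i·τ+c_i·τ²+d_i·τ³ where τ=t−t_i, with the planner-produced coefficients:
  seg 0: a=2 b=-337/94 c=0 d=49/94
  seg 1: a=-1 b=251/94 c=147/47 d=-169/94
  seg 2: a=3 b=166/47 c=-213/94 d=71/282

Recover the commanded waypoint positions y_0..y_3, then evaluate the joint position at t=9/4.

y_0 = S_0(0) = a_0 = 2
y_1 = S_1(0) = a_1 = -1
y_2 = S_2(0) = a_2 = 3
y_3 = S_2(3) = 0
t_q=9/4 is in segment 1 (τ=1/4); S_1(τ)=-993/6016

y_0=2 y_1=-1 y_2=3 y_3=0
S(9/4) = -993/6016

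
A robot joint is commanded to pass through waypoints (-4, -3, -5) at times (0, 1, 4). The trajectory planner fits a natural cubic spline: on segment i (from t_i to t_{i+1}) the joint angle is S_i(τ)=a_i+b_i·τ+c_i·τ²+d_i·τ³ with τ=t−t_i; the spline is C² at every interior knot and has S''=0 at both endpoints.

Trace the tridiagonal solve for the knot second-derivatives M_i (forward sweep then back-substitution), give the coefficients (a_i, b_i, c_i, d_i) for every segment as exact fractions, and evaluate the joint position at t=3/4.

  seg 0: a=-4 b=29/24 c=0 d=-5/24
  seg 1: a=-3 b=7/12 c=-5/8 d=5/72
S(3/4) = -1629/512

Δ: Δ0=1, Δ1=-2/3
row 1: diag=8, rhs=-10; c'=3/8, d'=-5/4
back: M1=-5/4
M: M0=0, M1=-5/4, M2=0
seg 0: a=-4, c=M0/2=0, d=(M1−M0)/(6·1)=-5/24, b=Δ0−h0·(2M0+M1)/6=29/24
seg 1: a=-3, c=M1/2=-5/8, d=(M2−M1)/(6·3)=5/72, b=Δ1−h1·(2M1+M2)/6=7/12
t_q=3/4 → seg 0, τ=3/4; S=-4+29/24·τ+0·τ²+-5/24·τ³=-1629/512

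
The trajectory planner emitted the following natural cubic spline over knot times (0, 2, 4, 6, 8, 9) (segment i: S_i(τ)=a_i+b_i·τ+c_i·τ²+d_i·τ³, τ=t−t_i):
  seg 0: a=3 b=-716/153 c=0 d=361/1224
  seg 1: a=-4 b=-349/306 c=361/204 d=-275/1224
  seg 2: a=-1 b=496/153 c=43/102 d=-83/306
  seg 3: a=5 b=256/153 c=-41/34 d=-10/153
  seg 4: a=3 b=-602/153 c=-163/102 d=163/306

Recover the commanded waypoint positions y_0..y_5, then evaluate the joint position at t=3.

y_0 = S_0(0) = a_0 = 3
y_1 = S_1(0) = a_1 = -4
y_2 = S_2(0) = a_2 = -1
y_3 = S_3(0) = a_3 = 5
y_4 = S_4(0) = a_4 = 3
y_5 = S_4(1) = -2
t_q=3 is in segment 1 (τ=1); S_1(τ)=-489/136

y_0=3 y_1=-4 y_2=-1 y_3=5 y_4=3 y_5=-2
S(3) = -489/136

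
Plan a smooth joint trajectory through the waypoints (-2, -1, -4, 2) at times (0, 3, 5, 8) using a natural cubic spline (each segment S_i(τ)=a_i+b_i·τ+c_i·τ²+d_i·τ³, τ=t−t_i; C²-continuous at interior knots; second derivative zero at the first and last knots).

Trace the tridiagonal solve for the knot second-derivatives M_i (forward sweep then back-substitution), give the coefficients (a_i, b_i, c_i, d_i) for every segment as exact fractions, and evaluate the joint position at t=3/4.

Δ: Δ0=1/3, Δ1=-3/2, Δ2=2
row 1: diag=10, rhs=-11; c'=1/5, d'=-11/10
row 2: denom=10−2·1/5=48/5; d'=(21−2·-11/10)/(48/5)=29/12
back: M2=29/12
back: M1=-11/10−1/5·29/12=-19/12
M: M0=0, M1=-19/12, M2=29/12, M3=0
seg 0: a=-2, c=M0/2=0, d=(M1−M0)/(6·3)=-19/216, b=Δ0−h0·(2M0+M1)/6=9/8
seg 1: a=-1, c=M1/2=-19/24, d=(M2−M1)/(6·2)=1/3, b=Δ1−h1·(2M1+M2)/6=-5/4
seg 2: a=-4, c=M2/2=29/24, d=(M3−M2)/(6·3)=-29/216, b=Δ2−h2·(2M2+M3)/6=-5/12
t_q=3/4 → seg 0, τ=3/4; S=-2+9/8·τ+0·τ²+-19/216·τ³=-611/512

  seg 0: a=-2 b=9/8 c=0 d=-19/216
  seg 1: a=-1 b=-5/4 c=-19/24 d=1/3
  seg 2: a=-4 b=-5/12 c=29/24 d=-29/216
S(3/4) = -611/512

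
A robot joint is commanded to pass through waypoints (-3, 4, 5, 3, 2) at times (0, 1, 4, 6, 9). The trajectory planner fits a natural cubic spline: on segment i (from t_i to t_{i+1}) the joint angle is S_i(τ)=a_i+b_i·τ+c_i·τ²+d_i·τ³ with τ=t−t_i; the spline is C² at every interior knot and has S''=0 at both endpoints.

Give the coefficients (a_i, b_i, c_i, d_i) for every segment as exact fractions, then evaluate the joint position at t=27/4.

Δ: Δ0=7, Δ1=1/3, Δ2=-1, Δ3=-1/3
row 1: diag=8, rhs=-40; c'=3/8, d'=-5
row 2: denom=10−3·3/8=71/8; d'=(-8−3·-5)/(71/8)=56/71
row 3: denom=10−2·16/71=678/71; d'=(4−2·56/71)/(678/71)=86/339
back: M3=86/339
back: M2=56/71−16/71·86/339=248/339
back: M1=-5−3/8·248/339=-596/113
M: M0=0, M1=-596/113, M2=248/339, M3=86/339, M4=0
seg 0: a=-3, c=M0/2=0, d=(M1−M0)/(6·1)=-298/339, b=Δ0−h0·(2M0+M1)/6=2671/339
seg 1: a=4, c=M1/2=-298/113, d=(M2−M1)/(6·3)=1018/3051, b=Δ1−h1·(2M1+M2)/6=1777/339
seg 2: a=5, c=M2/2=124/339, d=(M3−M2)/(6·2)=-9/226, b=Δ2−h2·(2M2+M3)/6=-533/339
seg 3: a=3, c=M3/2=43/339, d=(M4−M3)/(6·3)=-43/3051, b=Δ3−h3·(2M3+M4)/6=-199/339
t_q=27/4 → seg 3, τ=3/4; S=3+-199/339·τ+43/339·τ²+-43/3051·τ³=18985/7232

  seg 0: a=-3 b=2671/339 c=0 d=-298/339
  seg 1: a=4 b=1777/339 c=-298/113 d=1018/3051
  seg 2: a=5 b=-533/339 c=124/339 d=-9/226
  seg 3: a=3 b=-199/339 c=43/339 d=-43/3051
S(27/4) = 18985/7232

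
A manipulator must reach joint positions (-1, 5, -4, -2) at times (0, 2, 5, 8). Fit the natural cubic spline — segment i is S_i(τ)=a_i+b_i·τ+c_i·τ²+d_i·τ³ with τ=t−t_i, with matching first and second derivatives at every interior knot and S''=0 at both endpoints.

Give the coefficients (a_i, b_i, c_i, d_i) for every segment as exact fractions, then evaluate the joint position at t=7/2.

Δ: Δ0=3, Δ1=-3, Δ2=2/3
row 1: diag=10, rhs=-36; c'=3/10, d'=-18/5
row 2: denom=12−3·3/10=111/10; d'=(22−3·-18/5)/(111/10)=328/111
back: M2=328/111
back: M1=-18/5−3/10·328/111=-166/37
M: M0=0, M1=-166/37, M2=328/111, M3=0
seg 0: a=-1, c=M0/2=0, d=(M1−M0)/(6·2)=-83/222, b=Δ0−h0·(2M0+M1)/6=499/111
seg 1: a=5, c=M1/2=-83/37, d=(M2−M1)/(6·3)=413/999, b=Δ1−h1·(2M1+M2)/6=1/111
seg 2: a=-4, c=M2/2=164/111, d=(M3−M2)/(6·3)=-164/999, b=Δ2−h2·(2M2+M3)/6=-254/111
t_q=7/2 → seg 1, τ=3/2; S=5+1/111·τ+-83/37·τ²+413/999·τ³=403/296

  seg 0: a=-1 b=499/111 c=0 d=-83/222
  seg 1: a=5 b=1/111 c=-83/37 d=413/999
  seg 2: a=-4 b=-254/111 c=164/111 d=-164/999
S(7/2) = 403/296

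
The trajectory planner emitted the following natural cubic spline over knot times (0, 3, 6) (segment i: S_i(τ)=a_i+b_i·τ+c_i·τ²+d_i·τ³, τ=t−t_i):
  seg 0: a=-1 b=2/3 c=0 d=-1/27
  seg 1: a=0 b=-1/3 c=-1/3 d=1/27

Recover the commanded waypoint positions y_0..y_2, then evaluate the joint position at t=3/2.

y_0=-1 y_1=0 y_2=-3
S(3/2) = -1/8

y_0 = S_0(0) = a_0 = -1
y_1 = S_1(0) = a_1 = 0
y_2 = S_1(3) = -3
t_q=3/2 is in segment 0 (τ=3/2); S_0(τ)=-1/8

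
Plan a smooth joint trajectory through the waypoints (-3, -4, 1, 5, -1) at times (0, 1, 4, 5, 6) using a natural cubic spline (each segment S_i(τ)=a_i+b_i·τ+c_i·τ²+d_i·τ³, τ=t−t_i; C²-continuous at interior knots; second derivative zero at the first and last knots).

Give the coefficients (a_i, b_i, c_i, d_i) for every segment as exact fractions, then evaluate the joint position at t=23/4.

  seg 0: a=-3 b=-355/318 c=0 d=37/318
  seg 1: a=-4 b=-122/159 c=37/106 d=49/318
  seg 2: a=1 b=1745/318 c=92/53 d=-1025/318
  seg 3: a=5 b=-113/159 c=-841/106 d=841/318
S(23/4) = 7597/6784

Δ: Δ0=-1, Δ1=5/3, Δ2=4, Δ3=-6
row 1: diag=8, rhs=16; c'=3/8, d'=2
row 2: denom=8−3·3/8=55/8; d'=(14−3·2)/(55/8)=64/55
row 3: denom=4−1·8/55=212/55; d'=(-60−1·64/55)/(212/55)=-841/53
back: M3=-841/53
back: M2=64/55−8/55·-841/53=184/53
back: M1=2−3/8·184/53=37/53
M: M0=0, M1=37/53, M2=184/53, M3=-841/53, M4=0
seg 0: a=-3, c=M0/2=0, d=(M1−M0)/(6·1)=37/318, b=Δ0−h0·(2M0+M1)/6=-355/318
seg 1: a=-4, c=M1/2=37/106, d=(M2−M1)/(6·3)=49/318, b=Δ1−h1·(2M1+M2)/6=-122/159
seg 2: a=1, c=M2/2=92/53, d=(M3−M2)/(6·1)=-1025/318, b=Δ2−h2·(2M2+M3)/6=1745/318
seg 3: a=5, c=M3/2=-841/106, d=(M4−M3)/(6·1)=841/318, b=Δ3−h3·(2M3+M4)/6=-113/159
t_q=23/4 → seg 3, τ=3/4; S=5+-113/159·τ+-841/106·τ²+841/318·τ³=7597/6784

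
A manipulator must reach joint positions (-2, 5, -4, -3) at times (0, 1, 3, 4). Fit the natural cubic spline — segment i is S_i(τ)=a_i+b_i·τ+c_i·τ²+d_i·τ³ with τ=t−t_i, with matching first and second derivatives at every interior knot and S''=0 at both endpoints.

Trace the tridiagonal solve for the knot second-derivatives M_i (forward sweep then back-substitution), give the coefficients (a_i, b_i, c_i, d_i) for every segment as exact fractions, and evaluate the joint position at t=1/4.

  seg 0: a=-2 b=19/2 c=0 d=-5/2
  seg 1: a=5 b=2 c=-15/2 d=17/8
  seg 2: a=-4 b=-5/2 c=21/4 d=-7/4
S(1/4) = 43/128

Δ: Δ0=7, Δ1=-9/2, Δ2=1
row 1: diag=6, rhs=-69; c'=1/3, d'=-23/2
row 2: denom=6−2·1/3=16/3; d'=(33−2·-23/2)/(16/3)=21/2
back: M2=21/2
back: M1=-23/2−1/3·21/2=-15
M: M0=0, M1=-15, M2=21/2, M3=0
seg 0: a=-2, c=M0/2=0, d=(M1−M0)/(6·1)=-5/2, b=Δ0−h0·(2M0+M1)/6=19/2
seg 1: a=5, c=M1/2=-15/2, d=(M2−M1)/(6·2)=17/8, b=Δ1−h1·(2M1+M2)/6=2
seg 2: a=-4, c=M2/2=21/4, d=(M3−M2)/(6·1)=-7/4, b=Δ2−h2·(2M2+M3)/6=-5/2
t_q=1/4 → seg 0, τ=1/4; S=-2+19/2·τ+0·τ²+-5/2·τ³=43/128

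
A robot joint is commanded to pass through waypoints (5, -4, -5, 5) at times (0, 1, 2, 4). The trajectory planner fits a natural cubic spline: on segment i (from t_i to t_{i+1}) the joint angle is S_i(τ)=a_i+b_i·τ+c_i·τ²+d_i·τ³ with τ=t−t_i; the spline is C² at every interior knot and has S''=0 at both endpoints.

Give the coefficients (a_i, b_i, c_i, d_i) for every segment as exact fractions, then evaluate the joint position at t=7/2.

  seg 0: a=5 b=-249/23 c=0 d=42/23
  seg 1: a=-4 b=-123/23 c=126/23 d=-26/23
  seg 2: a=-5 b=51/23 c=48/23 d=-8/23
S(7/2) = 85/46

Δ: Δ0=-9, Δ1=-1, Δ2=5
row 1: diag=4, rhs=48; c'=1/4, d'=12
row 2: denom=6−1·1/4=23/4; d'=(36−1·12)/(23/4)=96/23
back: M2=96/23
back: M1=12−1/4·96/23=252/23
M: M0=0, M1=252/23, M2=96/23, M3=0
seg 0: a=5, c=M0/2=0, d=(M1−M0)/(6·1)=42/23, b=Δ0−h0·(2M0+M1)/6=-249/23
seg 1: a=-4, c=M1/2=126/23, d=(M2−M1)/(6·1)=-26/23, b=Δ1−h1·(2M1+M2)/6=-123/23
seg 2: a=-5, c=M2/2=48/23, d=(M3−M2)/(6·2)=-8/23, b=Δ2−h2·(2M2+M3)/6=51/23
t_q=7/2 → seg 2, τ=3/2; S=-5+51/23·τ+48/23·τ²+-8/23·τ³=85/46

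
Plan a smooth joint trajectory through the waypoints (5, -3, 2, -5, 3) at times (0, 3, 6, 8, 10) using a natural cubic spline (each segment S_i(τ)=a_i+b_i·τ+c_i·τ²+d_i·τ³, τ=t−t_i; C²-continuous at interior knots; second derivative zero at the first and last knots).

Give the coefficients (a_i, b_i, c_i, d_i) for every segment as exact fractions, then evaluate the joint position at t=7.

  seg 0: a=5 b=-249/56 c=0 d=299/1512
  seg 1: a=-3 b=25/28 c=299/168 d=-767/1512
  seg 2: a=2 b=-17/8 c=-39/14 d=235/224
  seg 3: a=-5 b=-19/28 c=393/112 d=-131/224
S(7) = -417/224

Δ: Δ0=-8/3, Δ1=5/3, Δ2=-7/2, Δ3=4
row 1: diag=12, rhs=26; c'=1/4, d'=13/6
row 2: denom=10−3·1/4=37/4; d'=(-31−3·13/6)/(37/4)=-150/37
row 3: denom=8−2·8/37=280/37; d'=(45−2·-150/37)/(280/37)=393/56
back: M3=393/56
back: M2=-150/37−8/37·393/56=-39/7
back: M1=13/6−1/4·-39/7=299/84
M: M0=0, M1=299/84, M2=-39/7, M3=393/56, M4=0
seg 0: a=5, c=M0/2=0, d=(M1−M0)/(6·3)=299/1512, b=Δ0−h0·(2M0+M1)/6=-249/56
seg 1: a=-3, c=M1/2=299/168, d=(M2−M1)/(6·3)=-767/1512, b=Δ1−h1·(2M1+M2)/6=25/28
seg 2: a=2, c=M2/2=-39/14, d=(M3−M2)/(6·2)=235/224, b=Δ2−h2·(2M2+M3)/6=-17/8
seg 3: a=-5, c=M3/2=393/112, d=(M4−M3)/(6·2)=-131/224, b=Δ3−h3·(2M3+M4)/6=-19/28
t_q=7 → seg 2, τ=1; S=2+-17/8·τ+-39/14·τ²+235/224·τ³=-417/224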